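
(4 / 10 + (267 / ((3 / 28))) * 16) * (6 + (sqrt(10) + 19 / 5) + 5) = 199362 * sqrt(10) / 5 + 14752788 / 25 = 716199.12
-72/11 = -6.55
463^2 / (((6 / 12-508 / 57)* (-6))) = 4073011 / 959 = 4247.14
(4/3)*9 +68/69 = 896/69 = 12.99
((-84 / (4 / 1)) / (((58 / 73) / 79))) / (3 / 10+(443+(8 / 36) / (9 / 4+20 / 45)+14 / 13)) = -254526545 / 54178119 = -4.70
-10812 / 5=-2162.40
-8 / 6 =-4 / 3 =-1.33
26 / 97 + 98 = 9532 / 97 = 98.27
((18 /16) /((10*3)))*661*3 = 5949 /80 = 74.36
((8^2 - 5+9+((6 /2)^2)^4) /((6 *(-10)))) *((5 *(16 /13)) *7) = -185612 /39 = -4759.28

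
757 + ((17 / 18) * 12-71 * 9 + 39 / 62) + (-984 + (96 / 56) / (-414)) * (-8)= 79875919 / 9982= 8002.00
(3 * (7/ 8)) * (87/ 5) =1827/ 40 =45.68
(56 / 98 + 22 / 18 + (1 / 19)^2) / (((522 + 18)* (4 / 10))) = 5107 / 614061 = 0.01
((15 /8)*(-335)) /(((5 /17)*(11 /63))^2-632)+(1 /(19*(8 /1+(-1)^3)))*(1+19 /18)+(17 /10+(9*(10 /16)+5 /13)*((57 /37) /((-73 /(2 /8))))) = 13053459261316786789 /4875018602644401120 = 2.68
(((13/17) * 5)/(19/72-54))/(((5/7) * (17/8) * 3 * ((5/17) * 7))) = -0.01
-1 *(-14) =14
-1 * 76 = -76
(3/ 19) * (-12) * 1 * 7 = -252/ 19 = -13.26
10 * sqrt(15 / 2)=5 * sqrt(30)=27.39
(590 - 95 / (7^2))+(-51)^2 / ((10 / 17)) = 2454783 / 490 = 5009.76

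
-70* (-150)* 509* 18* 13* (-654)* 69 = -56435162238000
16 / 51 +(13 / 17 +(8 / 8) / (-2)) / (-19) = 581 / 1938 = 0.30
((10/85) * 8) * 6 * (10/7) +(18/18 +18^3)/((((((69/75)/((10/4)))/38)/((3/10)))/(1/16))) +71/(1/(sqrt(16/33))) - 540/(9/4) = 284 * sqrt(33)/33 +968817375/87584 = 11111.02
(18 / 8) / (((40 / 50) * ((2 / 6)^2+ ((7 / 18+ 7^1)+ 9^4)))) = 15 / 35032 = 0.00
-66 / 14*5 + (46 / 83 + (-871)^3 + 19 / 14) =-767822098551 / 1162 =-660776332.66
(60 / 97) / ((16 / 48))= 180 / 97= 1.86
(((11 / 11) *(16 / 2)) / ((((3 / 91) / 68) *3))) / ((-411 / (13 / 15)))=-643552 / 55485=-11.60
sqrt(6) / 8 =0.31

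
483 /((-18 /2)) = -161 /3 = -53.67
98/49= 2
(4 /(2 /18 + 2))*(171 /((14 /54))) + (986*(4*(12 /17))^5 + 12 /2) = 104184560598 /584647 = 178200.80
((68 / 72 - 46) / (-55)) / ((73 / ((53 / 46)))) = 42983 / 3324420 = 0.01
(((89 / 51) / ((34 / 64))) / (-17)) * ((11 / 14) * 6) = -31328 / 34391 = -0.91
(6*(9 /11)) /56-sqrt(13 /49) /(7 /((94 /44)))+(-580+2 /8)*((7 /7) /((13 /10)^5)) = -17846275089 /114358244-47*sqrt(13) /1078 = -156.21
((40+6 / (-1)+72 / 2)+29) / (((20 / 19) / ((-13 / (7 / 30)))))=-73359 / 14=-5239.93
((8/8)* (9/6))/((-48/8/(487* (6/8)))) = -1461/16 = -91.31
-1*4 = -4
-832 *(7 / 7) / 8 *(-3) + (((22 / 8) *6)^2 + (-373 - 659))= -1791 / 4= -447.75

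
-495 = -495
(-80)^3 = -512000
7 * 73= 511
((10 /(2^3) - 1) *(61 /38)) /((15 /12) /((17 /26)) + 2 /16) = 1037 /5263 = 0.20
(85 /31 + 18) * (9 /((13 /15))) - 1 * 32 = 73909 /403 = 183.40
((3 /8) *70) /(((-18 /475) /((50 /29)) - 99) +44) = -1246875 /2613544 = -0.48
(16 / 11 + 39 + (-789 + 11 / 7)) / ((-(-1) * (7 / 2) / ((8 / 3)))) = -920272 / 1617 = -569.12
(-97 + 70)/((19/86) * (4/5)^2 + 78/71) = -2060775/94642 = -21.77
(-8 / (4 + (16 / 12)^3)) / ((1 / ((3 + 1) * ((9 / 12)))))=-162 / 43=-3.77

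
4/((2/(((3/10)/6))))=1/10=0.10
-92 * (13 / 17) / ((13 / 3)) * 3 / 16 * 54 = -5589 / 34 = -164.38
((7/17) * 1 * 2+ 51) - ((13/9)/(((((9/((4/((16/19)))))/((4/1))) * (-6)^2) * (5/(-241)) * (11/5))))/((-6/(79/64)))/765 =488310057047/9422645760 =51.82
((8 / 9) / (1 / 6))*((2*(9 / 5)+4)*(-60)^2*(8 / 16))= 72960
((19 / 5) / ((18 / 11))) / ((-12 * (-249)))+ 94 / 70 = 2529311 / 1882440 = 1.34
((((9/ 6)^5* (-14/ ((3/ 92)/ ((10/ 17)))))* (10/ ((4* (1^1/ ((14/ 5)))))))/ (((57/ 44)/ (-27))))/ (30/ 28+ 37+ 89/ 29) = 36691896780/ 5395069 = 6801.01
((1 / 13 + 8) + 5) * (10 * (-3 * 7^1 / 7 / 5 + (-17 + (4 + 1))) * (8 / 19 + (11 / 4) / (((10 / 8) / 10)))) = -9124920 / 247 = -36943.00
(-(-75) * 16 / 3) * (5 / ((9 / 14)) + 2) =35200 / 9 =3911.11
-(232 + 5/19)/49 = -4413/931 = -4.74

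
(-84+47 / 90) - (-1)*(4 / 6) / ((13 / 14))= -96829 / 1170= -82.76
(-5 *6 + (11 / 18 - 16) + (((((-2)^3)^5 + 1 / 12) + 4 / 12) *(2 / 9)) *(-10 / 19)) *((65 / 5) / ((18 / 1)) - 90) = -6244064387 / 18468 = -338101.82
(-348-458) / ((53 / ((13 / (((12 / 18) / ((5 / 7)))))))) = -78585 / 371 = -211.82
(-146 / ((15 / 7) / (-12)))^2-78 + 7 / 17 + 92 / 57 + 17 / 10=32383761287 / 48450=668395.49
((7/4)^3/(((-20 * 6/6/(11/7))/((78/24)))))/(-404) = 7007/2068480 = 0.00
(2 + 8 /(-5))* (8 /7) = 16 /35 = 0.46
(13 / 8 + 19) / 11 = 15 / 8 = 1.88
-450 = -450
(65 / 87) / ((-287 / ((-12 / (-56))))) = -65 / 116522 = -0.00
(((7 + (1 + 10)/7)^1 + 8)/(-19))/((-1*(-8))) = -29/266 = -0.11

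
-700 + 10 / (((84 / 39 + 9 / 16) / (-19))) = -87004 / 113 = -769.95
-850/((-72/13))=5525/36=153.47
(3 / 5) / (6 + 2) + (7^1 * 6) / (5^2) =351 / 200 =1.76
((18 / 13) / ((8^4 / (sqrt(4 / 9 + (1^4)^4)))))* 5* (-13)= -15* sqrt(13) / 2048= -0.03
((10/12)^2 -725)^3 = -17728539171875/46656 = -379984121.48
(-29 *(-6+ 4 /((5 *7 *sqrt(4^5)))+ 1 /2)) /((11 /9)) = 401679 /3080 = 130.42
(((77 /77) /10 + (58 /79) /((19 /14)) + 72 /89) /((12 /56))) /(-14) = -645663 /1335890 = -0.48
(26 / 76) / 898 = 13 / 34124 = 0.00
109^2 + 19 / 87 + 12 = 1034710 / 87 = 11893.22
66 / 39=22 / 13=1.69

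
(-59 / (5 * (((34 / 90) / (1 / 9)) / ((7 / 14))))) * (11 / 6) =-649 / 204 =-3.18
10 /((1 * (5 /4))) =8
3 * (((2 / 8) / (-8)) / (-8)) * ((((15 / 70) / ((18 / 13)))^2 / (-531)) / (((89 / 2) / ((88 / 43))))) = -1859 / 76473379584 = -0.00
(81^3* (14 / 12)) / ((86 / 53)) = 382101.96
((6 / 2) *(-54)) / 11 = -162 / 11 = -14.73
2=2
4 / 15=0.27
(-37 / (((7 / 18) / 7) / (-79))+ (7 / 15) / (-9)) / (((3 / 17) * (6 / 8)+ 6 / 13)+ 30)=6278948572 / 3651075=1719.75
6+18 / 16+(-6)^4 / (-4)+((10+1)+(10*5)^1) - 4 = -2079 / 8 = -259.88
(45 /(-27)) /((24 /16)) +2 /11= -92 /99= -0.93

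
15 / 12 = 5 / 4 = 1.25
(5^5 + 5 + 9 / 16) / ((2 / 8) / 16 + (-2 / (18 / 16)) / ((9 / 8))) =-16228836 / 8111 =-2000.84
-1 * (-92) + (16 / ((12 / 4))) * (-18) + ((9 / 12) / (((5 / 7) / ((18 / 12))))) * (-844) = -13333 / 10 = -1333.30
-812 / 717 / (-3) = 812 / 2151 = 0.38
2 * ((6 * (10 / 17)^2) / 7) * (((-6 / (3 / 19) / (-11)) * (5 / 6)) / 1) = 38000 / 22253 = 1.71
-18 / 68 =-9 / 34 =-0.26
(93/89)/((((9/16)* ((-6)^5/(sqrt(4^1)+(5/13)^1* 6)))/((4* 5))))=-17360/843453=-0.02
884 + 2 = 886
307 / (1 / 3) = 921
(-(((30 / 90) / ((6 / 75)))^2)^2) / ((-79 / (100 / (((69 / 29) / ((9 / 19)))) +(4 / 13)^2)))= 144266796875 / 1890341388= 76.32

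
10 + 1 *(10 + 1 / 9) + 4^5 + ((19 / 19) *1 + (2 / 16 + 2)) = 75401 / 72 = 1047.24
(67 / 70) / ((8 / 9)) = 603 / 560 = 1.08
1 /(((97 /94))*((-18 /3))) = -47 /291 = -0.16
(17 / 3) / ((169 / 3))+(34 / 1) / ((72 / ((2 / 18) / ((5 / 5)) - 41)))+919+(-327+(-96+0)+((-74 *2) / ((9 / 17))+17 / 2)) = 5632651 / 27378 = 205.74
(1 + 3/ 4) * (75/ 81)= 175/ 108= 1.62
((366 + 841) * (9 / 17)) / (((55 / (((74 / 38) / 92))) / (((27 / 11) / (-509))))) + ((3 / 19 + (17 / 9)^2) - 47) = -1886863980301 / 43601316660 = -43.28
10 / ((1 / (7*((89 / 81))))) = 6230 / 81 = 76.91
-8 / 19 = -0.42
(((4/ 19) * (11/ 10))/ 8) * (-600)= -330/ 19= -17.37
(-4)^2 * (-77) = -1232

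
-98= -98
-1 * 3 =-3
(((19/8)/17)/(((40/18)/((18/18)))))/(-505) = -171/1373600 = -0.00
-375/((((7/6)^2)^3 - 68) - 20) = 17496000/3988079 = 4.39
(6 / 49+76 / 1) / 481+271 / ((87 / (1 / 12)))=0.42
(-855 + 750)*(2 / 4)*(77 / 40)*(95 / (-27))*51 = 870485 / 48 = 18135.10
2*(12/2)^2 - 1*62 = 10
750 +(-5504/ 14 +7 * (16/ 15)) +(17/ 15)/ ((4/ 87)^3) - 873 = 74943553/ 6720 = 11152.31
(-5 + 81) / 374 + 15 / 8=3109 / 1496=2.08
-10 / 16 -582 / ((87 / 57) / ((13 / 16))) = -36011 / 116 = -310.44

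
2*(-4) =-8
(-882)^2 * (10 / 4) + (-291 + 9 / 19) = 36945870 / 19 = 1944519.47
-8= -8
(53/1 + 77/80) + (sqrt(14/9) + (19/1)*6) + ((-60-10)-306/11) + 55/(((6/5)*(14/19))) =133.59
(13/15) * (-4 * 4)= -208/15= -13.87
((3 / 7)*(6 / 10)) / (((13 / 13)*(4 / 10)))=9 / 14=0.64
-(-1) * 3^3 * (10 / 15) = 18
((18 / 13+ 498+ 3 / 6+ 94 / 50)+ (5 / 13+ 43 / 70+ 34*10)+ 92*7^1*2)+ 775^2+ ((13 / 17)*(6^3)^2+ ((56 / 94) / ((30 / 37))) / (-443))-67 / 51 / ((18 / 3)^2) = 55522825993385267 / 86967234900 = 638433.84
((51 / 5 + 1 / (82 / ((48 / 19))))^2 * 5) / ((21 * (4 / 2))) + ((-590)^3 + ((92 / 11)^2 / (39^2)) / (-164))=-1605622880446496241173 / 7817853713670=-205378987.54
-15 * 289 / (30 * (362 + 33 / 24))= -68 / 171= -0.40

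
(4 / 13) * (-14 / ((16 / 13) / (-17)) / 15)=119 / 30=3.97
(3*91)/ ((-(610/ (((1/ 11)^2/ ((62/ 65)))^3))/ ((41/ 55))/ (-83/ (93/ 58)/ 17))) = 98650979245/ 149301549440858936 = 0.00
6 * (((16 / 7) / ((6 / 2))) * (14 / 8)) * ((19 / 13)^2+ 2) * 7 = 39144 / 169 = 231.62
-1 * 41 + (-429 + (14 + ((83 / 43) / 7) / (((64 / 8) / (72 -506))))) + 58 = -412.96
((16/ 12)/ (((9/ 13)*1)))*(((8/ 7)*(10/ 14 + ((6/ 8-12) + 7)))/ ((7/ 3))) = -1144/ 343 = -3.34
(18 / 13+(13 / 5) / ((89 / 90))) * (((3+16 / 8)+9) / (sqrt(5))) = 65016 * sqrt(5) / 5785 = 25.13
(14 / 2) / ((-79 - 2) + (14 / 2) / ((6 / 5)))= -42 / 451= -0.09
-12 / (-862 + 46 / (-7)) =21 / 1520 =0.01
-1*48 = -48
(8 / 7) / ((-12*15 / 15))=-2 / 21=-0.10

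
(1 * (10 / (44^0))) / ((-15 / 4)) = -8 / 3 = -2.67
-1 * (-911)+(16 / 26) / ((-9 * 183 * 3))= 58516255 / 64233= 911.00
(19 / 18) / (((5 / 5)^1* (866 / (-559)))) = -10621 / 15588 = -0.68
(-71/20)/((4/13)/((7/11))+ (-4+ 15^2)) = -6461/403100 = -0.02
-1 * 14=-14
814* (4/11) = 296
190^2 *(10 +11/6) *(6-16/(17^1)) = 110213300/51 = 2161045.10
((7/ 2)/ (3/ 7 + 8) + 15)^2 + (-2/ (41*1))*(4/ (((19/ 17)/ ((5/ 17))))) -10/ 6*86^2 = -393383612503/ 32540388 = -12089.09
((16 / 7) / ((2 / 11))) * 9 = 792 / 7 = 113.14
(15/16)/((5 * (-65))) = -0.00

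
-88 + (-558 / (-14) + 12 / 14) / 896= -551651 / 6272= -87.95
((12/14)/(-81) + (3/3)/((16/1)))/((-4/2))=-157/6048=-0.03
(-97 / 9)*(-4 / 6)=194 / 27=7.19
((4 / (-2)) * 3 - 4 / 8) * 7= -91 / 2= -45.50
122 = 122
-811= -811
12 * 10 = 120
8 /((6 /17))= 68 /3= 22.67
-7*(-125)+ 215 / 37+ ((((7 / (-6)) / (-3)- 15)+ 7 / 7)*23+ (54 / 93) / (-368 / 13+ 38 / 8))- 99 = 11854829849 / 25291350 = 468.73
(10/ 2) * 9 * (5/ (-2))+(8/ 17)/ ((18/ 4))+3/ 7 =-239833/ 2142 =-111.97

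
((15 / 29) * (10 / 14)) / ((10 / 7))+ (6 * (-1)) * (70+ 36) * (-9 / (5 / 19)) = 6307923 / 290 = 21751.46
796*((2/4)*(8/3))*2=6368/3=2122.67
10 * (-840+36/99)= -92360/11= -8396.36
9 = 9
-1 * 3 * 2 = -6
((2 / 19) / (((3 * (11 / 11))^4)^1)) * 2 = 4 / 1539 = 0.00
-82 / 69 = -1.19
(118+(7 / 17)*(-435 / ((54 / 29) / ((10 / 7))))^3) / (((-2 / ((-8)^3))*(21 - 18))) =-2379274939980544 / 1821771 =-1306023062.16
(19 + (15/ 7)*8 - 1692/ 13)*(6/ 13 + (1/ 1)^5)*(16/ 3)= -2600720/ 3549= -732.80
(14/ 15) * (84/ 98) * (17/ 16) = 17/ 20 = 0.85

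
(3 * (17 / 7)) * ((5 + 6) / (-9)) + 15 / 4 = -433 / 84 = -5.15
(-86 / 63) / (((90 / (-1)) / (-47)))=-2021 / 2835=-0.71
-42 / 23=-1.83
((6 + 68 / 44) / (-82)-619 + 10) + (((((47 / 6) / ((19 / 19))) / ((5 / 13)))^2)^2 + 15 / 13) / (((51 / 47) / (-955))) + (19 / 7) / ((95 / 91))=-7335346139775514591 / 48440106000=-151431256.98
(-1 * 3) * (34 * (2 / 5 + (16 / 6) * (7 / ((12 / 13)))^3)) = -64075567 / 540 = -118658.46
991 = 991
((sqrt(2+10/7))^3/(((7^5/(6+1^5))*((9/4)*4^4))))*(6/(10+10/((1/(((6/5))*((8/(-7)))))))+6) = 19*sqrt(42)/6117748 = 0.00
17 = 17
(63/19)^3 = 250047/6859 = 36.46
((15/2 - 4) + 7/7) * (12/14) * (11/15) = 99/35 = 2.83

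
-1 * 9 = -9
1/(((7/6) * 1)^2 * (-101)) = -36/4949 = -0.01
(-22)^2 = 484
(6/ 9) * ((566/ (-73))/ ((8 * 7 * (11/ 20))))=-0.17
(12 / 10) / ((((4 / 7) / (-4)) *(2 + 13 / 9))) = -378 / 155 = -2.44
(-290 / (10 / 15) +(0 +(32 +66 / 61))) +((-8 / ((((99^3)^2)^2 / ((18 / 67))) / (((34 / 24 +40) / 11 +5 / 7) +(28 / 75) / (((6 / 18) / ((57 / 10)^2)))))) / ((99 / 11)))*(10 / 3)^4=-27243409832692233577694189590456457 / 67783497156839182944052695863457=-401.92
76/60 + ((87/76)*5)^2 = 2948119/86640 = 34.03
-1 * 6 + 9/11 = -5.18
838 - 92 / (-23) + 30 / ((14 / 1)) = 5909 / 7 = 844.14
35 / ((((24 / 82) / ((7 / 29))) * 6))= 10045 / 2088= 4.81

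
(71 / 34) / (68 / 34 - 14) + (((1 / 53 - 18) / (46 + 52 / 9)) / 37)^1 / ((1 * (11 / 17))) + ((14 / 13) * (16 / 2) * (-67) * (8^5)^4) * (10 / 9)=-59136779993177168344951080835391 / 79974396216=-739446407741006812641.56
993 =993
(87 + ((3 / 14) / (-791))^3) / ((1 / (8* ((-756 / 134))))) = -6380086545924894 / 1624801581893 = -3926.69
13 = 13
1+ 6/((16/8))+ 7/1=11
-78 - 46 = -124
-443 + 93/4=-1679/4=-419.75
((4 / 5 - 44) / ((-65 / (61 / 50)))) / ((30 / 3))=3294 / 40625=0.08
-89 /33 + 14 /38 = -1460 /627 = -2.33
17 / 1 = 17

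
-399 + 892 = 493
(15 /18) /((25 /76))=38 /15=2.53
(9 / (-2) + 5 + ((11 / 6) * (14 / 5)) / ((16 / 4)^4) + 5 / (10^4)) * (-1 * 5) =-49973 / 19200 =-2.60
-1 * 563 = -563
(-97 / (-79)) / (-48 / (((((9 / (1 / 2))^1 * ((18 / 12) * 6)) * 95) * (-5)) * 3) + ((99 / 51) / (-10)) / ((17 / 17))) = -126890550 / 20039377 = -6.33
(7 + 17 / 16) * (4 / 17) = 129 / 68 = 1.90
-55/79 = -0.70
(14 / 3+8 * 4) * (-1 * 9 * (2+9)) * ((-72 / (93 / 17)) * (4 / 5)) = 1184832 / 31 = 38220.39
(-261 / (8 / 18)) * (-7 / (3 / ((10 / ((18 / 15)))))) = 45675 / 4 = 11418.75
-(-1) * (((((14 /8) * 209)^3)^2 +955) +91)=9805414491408147825 /4096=2393900022316442.34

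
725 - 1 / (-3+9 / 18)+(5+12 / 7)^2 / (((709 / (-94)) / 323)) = -209342683 / 173705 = -1205.16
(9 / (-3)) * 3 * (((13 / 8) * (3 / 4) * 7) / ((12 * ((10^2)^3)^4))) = -819 / 128000000000000000000000000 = -0.00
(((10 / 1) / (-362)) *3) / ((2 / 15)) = -225 / 362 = -0.62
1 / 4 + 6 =25 / 4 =6.25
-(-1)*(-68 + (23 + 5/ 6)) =-265/ 6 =-44.17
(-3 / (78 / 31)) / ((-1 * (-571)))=-31 / 14846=-0.00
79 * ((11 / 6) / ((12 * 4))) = 869 / 288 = 3.02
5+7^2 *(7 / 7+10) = 544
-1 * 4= -4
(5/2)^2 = 25/4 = 6.25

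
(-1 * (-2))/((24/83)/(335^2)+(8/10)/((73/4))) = 679971275/14904356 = 45.62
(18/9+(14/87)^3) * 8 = 10558000/658503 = 16.03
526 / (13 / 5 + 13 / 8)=21040 / 169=124.50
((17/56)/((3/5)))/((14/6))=85/392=0.22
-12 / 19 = -0.63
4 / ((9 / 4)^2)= 0.79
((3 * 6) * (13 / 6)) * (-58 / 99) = -754 / 33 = -22.85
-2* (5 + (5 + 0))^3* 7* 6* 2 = -168000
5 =5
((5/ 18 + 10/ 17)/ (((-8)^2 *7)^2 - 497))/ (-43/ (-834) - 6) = -36835/ 50654573277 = -0.00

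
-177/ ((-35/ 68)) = 12036/ 35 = 343.89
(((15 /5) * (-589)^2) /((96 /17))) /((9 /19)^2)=2129054177 /2592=821394.36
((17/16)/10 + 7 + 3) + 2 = 1937/160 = 12.11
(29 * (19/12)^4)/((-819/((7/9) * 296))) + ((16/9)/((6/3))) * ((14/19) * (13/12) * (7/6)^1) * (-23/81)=-2669043859/51858144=-51.47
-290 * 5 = -1450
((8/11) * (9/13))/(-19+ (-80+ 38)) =-72/8723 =-0.01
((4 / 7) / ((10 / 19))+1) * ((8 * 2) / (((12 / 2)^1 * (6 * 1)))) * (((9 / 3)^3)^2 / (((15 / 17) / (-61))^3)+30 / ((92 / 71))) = -223286402.32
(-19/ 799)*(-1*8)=152/ 799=0.19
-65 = -65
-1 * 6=-6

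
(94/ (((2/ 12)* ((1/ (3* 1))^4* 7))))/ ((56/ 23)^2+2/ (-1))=12083418/ 7273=1661.41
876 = 876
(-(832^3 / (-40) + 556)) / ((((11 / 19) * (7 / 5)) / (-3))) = -4103345412 / 77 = -53290200.16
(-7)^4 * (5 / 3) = 12005 / 3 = 4001.67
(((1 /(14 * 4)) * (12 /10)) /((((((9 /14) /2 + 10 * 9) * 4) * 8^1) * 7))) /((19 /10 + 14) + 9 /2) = 1 /19260864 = 0.00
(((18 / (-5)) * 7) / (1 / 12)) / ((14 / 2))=-216 / 5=-43.20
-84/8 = -21/2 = -10.50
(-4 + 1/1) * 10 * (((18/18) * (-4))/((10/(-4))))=-48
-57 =-57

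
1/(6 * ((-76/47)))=-47/456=-0.10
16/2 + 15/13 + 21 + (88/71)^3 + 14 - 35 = 51450545/4652843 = 11.06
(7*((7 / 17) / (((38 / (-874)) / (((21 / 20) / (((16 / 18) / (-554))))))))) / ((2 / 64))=118003662 / 85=1388278.38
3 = 3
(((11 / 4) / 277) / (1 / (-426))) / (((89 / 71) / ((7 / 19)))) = -1164471 / 936814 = -1.24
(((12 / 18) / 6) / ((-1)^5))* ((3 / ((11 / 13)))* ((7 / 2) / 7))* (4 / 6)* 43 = -559 / 99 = -5.65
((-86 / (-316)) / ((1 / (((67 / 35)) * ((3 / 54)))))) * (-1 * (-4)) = 2881 / 24885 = 0.12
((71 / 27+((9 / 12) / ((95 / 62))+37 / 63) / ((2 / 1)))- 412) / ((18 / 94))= -1380028711 / 646380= -2135.01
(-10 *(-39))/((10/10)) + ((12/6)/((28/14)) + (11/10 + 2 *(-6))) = 3801/10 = 380.10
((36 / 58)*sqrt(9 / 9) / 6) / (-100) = -3 / 2900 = -0.00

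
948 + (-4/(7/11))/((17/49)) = 15808/17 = 929.88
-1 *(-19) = 19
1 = 1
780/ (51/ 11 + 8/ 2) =1716/ 19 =90.32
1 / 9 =0.11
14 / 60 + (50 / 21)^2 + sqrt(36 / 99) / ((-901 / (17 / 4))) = 5.90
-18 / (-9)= 2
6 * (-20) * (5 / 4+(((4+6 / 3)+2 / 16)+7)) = -1725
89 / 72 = 1.24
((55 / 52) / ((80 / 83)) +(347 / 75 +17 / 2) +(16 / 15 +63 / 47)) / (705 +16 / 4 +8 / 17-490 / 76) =15754561759 / 665969959200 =0.02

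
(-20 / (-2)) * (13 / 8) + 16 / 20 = 341 / 20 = 17.05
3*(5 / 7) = 2.14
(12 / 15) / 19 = 4 / 95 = 0.04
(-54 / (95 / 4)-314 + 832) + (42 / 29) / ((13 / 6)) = 18494678 / 35815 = 516.39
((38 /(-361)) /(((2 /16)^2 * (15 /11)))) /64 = -22 /285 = -0.08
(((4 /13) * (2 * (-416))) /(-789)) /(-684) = -64 /134919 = -0.00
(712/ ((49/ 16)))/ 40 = 1424/ 245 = 5.81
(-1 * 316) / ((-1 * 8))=79 / 2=39.50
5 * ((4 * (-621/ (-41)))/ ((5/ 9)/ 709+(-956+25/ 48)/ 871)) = -1104456150720/ 3996717761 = -276.34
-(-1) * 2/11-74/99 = -56/99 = -0.57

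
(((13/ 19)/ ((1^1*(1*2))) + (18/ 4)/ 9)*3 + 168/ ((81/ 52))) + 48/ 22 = 635176/ 5643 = 112.56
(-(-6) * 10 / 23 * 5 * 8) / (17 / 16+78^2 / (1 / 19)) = 0.00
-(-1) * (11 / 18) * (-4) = -22 / 9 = -2.44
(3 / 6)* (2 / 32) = 1 / 32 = 0.03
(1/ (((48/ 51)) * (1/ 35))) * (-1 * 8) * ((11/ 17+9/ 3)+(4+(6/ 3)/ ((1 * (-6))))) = -13055/ 6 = -2175.83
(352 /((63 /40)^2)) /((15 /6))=225280 /3969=56.76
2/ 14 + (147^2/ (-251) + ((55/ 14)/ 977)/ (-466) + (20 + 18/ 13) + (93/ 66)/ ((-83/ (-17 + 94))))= -113710499187269/ 1726249962892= -65.87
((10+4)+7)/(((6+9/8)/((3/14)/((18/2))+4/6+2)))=452/57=7.93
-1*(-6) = 6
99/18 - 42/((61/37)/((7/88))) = 9323/2684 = 3.47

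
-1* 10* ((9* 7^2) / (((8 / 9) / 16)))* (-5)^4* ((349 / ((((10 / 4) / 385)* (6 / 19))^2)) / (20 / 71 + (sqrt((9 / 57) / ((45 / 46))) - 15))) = 20757707078178262500* sqrt(13110) / 310995239 + 87072733951527338437500 / 310995239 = 287623273713905.46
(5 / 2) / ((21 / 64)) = 160 / 21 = 7.62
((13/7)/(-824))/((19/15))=-195/109592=-0.00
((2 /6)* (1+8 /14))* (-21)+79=68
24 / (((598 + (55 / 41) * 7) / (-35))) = -11480 / 8301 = -1.38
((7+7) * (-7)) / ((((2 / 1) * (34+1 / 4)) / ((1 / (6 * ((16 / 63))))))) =-1029 / 1096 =-0.94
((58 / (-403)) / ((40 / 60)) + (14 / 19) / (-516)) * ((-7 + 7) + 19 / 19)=-429295 / 1975506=-0.22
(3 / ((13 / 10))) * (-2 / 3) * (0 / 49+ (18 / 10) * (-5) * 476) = 85680 / 13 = 6590.77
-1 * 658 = -658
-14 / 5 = -2.80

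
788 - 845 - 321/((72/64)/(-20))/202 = -8711/303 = -28.75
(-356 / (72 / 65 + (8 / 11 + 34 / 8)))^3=-1055475345706496000 / 5270749309827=-200251.48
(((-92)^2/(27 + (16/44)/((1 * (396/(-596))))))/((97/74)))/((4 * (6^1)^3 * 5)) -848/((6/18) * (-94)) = 53426154971/1969966695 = 27.12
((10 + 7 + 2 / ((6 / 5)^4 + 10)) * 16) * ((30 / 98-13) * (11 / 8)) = -80568904 / 16807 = -4793.77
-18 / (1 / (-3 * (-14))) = -756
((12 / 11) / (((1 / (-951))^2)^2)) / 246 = 1635882337602 / 451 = 3627233564.53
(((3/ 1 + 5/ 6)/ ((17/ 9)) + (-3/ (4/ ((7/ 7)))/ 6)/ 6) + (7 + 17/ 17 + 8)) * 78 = 191035/ 136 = 1404.67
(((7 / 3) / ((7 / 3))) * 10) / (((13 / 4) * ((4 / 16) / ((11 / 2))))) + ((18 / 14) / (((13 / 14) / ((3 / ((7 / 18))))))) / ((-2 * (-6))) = 6241 / 91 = 68.58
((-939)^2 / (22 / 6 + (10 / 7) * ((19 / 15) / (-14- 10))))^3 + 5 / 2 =21939421485800361589347901 / 1482435250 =14799581624762607.06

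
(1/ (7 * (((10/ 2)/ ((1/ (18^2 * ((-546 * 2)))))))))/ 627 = -1/ 7764316560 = -0.00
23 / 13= 1.77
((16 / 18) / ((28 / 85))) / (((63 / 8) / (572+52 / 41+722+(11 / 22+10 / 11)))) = 795330040 / 1790019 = 444.31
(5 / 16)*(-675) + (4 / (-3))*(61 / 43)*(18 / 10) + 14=-689177 / 3440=-200.34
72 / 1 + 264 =336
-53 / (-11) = 53 / 11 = 4.82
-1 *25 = -25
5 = 5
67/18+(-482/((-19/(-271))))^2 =307117948099/6498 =47263457.69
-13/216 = -0.06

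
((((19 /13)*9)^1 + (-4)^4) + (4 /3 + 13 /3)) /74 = 5359 /1443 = 3.71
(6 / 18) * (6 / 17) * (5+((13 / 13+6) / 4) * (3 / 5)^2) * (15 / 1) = 1689 / 170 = 9.94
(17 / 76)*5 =85 / 76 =1.12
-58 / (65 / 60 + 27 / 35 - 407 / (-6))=-24360 / 29269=-0.83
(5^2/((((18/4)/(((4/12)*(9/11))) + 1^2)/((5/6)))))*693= 825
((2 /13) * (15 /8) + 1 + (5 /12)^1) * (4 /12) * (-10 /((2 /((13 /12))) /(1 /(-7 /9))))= 95 /24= 3.96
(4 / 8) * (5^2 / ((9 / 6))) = 25 / 3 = 8.33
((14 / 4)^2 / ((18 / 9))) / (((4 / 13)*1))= 637 / 32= 19.91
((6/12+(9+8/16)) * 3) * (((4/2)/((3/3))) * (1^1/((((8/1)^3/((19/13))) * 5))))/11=57/18304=0.00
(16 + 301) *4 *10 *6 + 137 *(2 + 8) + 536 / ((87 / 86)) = 6784246 / 87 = 77979.84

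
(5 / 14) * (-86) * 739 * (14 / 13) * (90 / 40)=-1429965 / 26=-54998.65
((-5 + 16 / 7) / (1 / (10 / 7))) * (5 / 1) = -950 / 49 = -19.39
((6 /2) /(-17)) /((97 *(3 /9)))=-9 /1649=-0.01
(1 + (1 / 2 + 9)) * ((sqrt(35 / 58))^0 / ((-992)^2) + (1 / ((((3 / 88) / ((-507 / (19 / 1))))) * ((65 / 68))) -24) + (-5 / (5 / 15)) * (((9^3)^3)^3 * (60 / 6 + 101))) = -190076417106790133505500950946916459573 / 186972160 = -1016602777155647843537246000000.00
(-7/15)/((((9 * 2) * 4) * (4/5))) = -7/864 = -0.01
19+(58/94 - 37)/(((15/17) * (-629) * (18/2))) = 99161/5217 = 19.01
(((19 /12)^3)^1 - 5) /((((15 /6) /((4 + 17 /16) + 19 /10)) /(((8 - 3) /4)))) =-992017 /276480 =-3.59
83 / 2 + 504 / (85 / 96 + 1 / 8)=104819 / 194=540.30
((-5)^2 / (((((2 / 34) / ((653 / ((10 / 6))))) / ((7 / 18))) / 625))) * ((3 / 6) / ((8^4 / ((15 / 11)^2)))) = 18212578125 / 1982464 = 9186.84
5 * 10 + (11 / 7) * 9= 449 / 7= 64.14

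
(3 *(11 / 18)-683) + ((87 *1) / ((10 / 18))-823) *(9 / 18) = -30431 / 30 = -1014.37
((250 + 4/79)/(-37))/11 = -19754/32153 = -0.61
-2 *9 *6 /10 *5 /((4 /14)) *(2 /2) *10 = -1890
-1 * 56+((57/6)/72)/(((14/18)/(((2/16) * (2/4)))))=-100333/1792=-55.99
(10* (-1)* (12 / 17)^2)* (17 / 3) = -480 / 17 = -28.24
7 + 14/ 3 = 35/ 3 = 11.67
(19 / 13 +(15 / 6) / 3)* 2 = 179 / 39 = 4.59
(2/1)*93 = 186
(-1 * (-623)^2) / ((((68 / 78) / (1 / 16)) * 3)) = -5045677 / 544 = -9275.14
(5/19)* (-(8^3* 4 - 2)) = -10230/19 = -538.42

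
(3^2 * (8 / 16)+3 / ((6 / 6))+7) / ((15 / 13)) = 377 / 30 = 12.57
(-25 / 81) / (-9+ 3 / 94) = 2350 / 68283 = 0.03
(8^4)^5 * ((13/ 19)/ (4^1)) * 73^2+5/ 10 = 39935471537324268978195/ 38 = 1050933461508533394163.03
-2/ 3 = -0.67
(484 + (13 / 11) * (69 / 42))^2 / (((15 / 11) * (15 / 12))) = 74670363 / 539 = 138535.00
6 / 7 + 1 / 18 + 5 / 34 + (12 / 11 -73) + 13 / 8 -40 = -10294175 / 94248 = -109.22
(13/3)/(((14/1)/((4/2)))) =0.62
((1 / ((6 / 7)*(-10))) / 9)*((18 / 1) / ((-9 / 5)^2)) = -35 / 486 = -0.07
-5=-5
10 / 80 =1 / 8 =0.12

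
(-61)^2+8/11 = 3721.73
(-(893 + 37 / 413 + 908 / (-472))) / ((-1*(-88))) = -736103 / 72688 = -10.13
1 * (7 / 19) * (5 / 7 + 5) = 40 / 19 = 2.11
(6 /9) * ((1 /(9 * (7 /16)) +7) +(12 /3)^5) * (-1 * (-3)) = 129938 /63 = 2062.51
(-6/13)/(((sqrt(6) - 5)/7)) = 42 *sqrt(6)/247+210/247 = 1.27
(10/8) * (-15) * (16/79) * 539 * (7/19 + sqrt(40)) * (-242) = 273919800/1501 + 78262800 * sqrt(10)/79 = 3315259.94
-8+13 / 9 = -59 / 9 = -6.56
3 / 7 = 0.43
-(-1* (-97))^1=-97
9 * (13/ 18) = 13/ 2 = 6.50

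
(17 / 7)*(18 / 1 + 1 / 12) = 527 / 12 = 43.92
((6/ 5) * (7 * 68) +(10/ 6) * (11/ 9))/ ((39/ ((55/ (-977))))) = -851257/ 1028781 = -0.83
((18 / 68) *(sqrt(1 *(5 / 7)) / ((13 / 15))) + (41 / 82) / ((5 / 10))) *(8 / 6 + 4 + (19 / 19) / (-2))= 1305 *sqrt(35) / 6188 + 29 / 6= 6.08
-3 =-3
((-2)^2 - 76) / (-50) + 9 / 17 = 837 / 425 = 1.97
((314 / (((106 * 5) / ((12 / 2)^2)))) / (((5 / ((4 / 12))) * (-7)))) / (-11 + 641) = -0.00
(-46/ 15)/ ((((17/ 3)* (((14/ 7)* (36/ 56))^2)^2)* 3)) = -110446/ 1673055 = -0.07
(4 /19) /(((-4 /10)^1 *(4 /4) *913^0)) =-10 /19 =-0.53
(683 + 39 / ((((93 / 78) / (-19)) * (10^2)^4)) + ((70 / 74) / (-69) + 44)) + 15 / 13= 37457676330290363 / 51442950000000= 728.14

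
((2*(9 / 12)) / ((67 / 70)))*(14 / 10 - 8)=-10.34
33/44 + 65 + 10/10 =267/4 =66.75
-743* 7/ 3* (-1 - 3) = 20804/ 3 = 6934.67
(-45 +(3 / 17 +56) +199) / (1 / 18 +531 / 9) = 64314 / 18071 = 3.56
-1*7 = -7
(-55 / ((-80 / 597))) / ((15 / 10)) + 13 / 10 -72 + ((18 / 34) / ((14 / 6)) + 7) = 210.15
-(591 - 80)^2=-261121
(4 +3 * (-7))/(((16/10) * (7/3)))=-255/56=-4.55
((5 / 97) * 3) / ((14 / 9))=135 / 1358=0.10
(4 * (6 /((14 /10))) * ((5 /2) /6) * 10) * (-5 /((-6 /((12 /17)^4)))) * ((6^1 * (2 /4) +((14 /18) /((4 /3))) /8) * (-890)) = -23629500000 /584647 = -40416.70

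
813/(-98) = -813/98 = -8.30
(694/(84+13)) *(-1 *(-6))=4164/97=42.93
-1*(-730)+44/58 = 21192/29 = 730.76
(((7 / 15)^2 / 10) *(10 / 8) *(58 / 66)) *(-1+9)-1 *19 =-139654 / 7425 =-18.81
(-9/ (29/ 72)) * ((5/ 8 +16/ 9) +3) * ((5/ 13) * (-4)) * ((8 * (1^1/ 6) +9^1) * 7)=5064780/ 377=13434.43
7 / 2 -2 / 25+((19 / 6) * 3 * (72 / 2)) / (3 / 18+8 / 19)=1960857 / 3350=585.33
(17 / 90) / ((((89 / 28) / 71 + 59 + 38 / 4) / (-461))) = -7789978 / 6132015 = -1.27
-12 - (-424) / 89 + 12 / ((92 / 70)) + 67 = 141027 / 2047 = 68.89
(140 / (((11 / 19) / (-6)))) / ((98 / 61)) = -69540 / 77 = -903.12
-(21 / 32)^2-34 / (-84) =-0.03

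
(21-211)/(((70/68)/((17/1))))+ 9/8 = -175649/56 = -3136.59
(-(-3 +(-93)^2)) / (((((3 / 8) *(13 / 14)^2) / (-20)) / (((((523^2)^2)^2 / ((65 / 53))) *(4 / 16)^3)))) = 83793326682969208972506803348 / 2197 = 38139884698666003173648980.00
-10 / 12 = -5 / 6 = -0.83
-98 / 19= -5.16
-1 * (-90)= 90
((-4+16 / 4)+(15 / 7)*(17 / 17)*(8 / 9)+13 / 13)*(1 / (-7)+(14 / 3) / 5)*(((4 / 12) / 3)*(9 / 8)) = 5063 / 17640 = 0.29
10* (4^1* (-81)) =-3240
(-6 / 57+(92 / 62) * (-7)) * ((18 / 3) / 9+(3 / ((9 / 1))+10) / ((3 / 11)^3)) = -85108900 / 15903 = -5351.75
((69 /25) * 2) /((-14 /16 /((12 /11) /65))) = -13248 /125125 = -0.11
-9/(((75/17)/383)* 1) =-19533/25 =-781.32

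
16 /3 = 5.33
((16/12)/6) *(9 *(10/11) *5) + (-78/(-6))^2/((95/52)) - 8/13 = 1371824/13585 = 100.98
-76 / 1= -76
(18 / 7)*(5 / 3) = 30 / 7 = 4.29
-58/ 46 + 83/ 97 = -904/ 2231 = -0.41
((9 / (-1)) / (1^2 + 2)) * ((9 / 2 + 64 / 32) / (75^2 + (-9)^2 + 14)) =-3 / 880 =-0.00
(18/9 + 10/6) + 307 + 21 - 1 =992/3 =330.67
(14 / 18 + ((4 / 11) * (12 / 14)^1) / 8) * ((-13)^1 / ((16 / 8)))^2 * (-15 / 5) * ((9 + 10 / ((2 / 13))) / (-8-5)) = 136123 / 231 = 589.28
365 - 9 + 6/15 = 1782/5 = 356.40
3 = 3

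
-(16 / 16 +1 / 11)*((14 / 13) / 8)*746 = -15666 / 143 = -109.55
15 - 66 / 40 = 267 / 20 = 13.35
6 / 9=0.67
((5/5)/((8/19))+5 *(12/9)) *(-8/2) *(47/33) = -10199/198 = -51.51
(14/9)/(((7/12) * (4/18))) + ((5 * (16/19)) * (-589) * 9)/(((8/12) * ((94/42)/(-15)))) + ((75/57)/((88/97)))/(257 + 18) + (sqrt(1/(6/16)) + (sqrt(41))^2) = 2 * sqrt(6)/3 + 194011529431/864424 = 224441.87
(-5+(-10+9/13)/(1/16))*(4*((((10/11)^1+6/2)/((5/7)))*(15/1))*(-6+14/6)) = 2409204/13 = 185323.38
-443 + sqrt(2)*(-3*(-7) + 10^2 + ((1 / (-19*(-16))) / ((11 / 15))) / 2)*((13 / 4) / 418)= -443 + 10520419*sqrt(2) / 11182336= -441.67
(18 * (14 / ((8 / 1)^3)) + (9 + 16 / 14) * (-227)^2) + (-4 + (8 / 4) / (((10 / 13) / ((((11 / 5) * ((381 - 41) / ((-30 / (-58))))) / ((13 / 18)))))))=11823926417 / 22400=527853.86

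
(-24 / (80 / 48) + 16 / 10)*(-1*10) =128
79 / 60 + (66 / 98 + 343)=1014271 / 2940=344.99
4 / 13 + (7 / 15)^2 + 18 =54187 / 2925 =18.53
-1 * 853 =-853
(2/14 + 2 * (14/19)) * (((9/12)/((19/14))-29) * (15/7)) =-3486225/35378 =-98.54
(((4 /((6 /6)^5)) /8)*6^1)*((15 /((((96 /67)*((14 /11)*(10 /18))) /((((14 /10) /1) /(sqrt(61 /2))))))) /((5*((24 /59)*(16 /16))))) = 391347*sqrt(122) /780800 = 5.54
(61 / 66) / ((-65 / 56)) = -1708 / 2145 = -0.80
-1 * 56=-56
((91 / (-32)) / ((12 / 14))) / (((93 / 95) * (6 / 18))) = -60515 / 5952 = -10.17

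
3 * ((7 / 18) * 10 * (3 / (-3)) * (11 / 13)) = -385 / 39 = -9.87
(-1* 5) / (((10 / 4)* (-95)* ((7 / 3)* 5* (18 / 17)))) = 17 / 9975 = 0.00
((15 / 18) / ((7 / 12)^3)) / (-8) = -180 / 343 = -0.52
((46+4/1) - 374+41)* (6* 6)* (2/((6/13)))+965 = -43183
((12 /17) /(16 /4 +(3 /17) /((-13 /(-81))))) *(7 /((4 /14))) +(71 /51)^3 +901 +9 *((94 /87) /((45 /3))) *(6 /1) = 403009032352 /442391085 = 910.98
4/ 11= 0.36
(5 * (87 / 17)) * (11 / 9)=1595 / 51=31.27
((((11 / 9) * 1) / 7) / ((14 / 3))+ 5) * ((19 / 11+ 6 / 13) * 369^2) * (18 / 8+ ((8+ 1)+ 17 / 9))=100521004497 / 5096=19725471.84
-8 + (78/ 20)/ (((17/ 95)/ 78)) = 28763/ 17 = 1691.94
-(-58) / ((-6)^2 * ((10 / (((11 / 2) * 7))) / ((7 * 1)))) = 15631 / 360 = 43.42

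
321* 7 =2247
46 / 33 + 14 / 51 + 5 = 1247 / 187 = 6.67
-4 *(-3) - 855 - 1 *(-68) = -775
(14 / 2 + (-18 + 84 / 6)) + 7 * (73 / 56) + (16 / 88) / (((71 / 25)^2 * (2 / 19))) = 5473747 / 443608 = 12.34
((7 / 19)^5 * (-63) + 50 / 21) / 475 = 101569289 / 24699087525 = 0.00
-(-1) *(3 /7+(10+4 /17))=1269 /119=10.66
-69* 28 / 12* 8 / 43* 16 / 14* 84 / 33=-41216 / 473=-87.14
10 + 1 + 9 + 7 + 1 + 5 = 33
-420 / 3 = -140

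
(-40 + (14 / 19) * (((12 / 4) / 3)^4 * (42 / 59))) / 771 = -44252 / 864291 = -0.05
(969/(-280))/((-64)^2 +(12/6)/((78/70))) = -37791/44747920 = -0.00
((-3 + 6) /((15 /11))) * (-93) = -1023 /5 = -204.60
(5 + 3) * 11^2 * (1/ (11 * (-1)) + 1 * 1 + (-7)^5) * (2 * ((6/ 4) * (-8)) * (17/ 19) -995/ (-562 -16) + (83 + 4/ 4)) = -5739202670212/ 5491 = -1045201724.68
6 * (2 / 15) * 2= 8 / 5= 1.60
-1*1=-1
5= 5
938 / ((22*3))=469 / 33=14.21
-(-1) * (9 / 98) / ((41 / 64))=288 / 2009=0.14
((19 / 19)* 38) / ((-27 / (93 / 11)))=-1178 / 99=-11.90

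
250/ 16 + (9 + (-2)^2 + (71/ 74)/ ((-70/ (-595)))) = 10887/ 296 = 36.78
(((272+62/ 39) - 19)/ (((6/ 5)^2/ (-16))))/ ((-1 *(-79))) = -992900/ 27729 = -35.81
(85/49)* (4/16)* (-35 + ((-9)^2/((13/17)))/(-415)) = -1616717/105742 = -15.29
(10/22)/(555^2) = 1/677655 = 0.00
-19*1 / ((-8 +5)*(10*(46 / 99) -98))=-627 / 9242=-0.07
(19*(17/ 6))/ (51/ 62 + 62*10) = 10013/ 115473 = 0.09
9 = 9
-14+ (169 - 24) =131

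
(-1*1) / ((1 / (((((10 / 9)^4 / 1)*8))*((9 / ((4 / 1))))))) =-20000 / 729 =-27.43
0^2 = 0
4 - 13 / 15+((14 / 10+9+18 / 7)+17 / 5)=2048 / 105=19.50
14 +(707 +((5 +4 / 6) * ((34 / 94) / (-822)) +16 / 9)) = 83771101 / 115902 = 722.78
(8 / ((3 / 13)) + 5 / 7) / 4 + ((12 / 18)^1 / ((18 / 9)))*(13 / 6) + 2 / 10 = 12307 / 1260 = 9.77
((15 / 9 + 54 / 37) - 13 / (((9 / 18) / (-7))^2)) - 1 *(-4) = -282037 / 111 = -2540.87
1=1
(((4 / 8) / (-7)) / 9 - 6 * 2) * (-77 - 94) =28747 / 14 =2053.36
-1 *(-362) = 362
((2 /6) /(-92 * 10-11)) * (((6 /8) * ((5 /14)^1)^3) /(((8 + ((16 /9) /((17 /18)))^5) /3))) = -177482125 /152984479966976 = -0.00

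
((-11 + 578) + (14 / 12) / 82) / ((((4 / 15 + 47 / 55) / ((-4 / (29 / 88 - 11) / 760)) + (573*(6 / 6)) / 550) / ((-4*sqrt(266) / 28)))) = -120555325*sqrt(266) / 3384650163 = -0.58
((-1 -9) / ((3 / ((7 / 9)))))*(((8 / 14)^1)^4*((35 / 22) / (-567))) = 6400 / 8251551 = 0.00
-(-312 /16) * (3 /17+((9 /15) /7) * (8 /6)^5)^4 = 5861572384680710893 /3596803228467933750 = 1.63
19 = 19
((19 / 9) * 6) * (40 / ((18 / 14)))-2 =10586 / 27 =392.07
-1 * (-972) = 972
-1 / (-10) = 1 / 10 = 0.10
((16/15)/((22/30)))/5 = 16/55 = 0.29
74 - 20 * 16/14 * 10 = -1082/7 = -154.57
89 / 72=1.24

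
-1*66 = -66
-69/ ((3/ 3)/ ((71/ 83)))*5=-295.12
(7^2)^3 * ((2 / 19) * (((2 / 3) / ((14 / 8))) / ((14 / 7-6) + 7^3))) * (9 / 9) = 268912 / 19323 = 13.92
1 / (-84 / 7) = -1 / 12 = -0.08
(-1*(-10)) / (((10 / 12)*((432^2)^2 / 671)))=671 / 2902376448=0.00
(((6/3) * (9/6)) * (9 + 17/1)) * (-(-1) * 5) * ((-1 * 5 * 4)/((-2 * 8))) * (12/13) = 450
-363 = -363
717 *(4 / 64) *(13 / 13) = 717 / 16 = 44.81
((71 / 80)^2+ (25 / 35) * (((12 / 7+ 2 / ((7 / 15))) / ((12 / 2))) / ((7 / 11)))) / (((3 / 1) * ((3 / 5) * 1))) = 1.06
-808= -808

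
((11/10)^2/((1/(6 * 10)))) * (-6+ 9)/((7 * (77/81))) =8019/245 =32.73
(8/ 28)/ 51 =2/ 357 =0.01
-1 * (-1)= 1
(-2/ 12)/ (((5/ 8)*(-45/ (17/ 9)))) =68/ 6075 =0.01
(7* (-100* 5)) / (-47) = 3500 / 47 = 74.47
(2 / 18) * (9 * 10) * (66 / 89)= 660 / 89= 7.42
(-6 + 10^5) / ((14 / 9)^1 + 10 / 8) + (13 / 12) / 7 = 302383169 / 8484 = 35641.58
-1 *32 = -32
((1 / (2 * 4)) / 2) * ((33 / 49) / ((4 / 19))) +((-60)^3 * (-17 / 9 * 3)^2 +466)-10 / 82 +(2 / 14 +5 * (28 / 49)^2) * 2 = -891742752981 / 128576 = -6935530.37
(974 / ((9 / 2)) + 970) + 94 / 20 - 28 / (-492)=4395533 / 3690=1191.20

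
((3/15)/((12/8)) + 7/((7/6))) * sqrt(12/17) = 184 * sqrt(51)/255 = 5.15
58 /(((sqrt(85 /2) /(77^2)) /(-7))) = -2407174 * sqrt(170) /85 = -369243.64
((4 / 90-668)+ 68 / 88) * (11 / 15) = -489.27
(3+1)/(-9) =-4/9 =-0.44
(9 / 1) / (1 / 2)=18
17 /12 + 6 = 89 /12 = 7.42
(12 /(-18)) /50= -1 /75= -0.01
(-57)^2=3249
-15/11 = -1.36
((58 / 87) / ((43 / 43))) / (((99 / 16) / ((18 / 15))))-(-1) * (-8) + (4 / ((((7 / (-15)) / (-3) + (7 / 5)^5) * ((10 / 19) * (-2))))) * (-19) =398793727 / 77040810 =5.18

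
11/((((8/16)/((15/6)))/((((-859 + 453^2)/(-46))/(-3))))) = 5619625/69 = 81443.84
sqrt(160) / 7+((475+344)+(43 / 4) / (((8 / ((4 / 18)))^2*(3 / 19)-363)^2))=4*sqrt(10) / 7+29661184879 / 36216324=820.81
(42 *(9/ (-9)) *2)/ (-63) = 4/ 3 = 1.33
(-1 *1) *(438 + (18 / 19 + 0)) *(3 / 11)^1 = -25020 / 209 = -119.71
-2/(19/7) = -14/19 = -0.74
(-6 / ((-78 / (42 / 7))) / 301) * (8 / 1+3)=66 / 3913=0.02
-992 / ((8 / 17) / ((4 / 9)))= -8432 / 9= -936.89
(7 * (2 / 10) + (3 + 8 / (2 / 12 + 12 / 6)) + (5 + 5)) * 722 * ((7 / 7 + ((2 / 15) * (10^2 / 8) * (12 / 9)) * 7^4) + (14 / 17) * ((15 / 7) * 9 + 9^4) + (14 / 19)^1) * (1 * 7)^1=3260451241936 / 3315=983544869.36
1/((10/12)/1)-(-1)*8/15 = 26/15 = 1.73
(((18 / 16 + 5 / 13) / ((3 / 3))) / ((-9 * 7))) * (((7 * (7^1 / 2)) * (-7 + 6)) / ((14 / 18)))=157 / 208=0.75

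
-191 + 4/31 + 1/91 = -538416/2821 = -190.86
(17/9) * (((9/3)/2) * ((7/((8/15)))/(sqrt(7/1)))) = 85 * sqrt(7)/16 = 14.06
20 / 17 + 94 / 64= 1439 / 544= 2.65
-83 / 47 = -1.77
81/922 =0.09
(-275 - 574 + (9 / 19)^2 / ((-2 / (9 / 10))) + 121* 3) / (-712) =3509649 / 5140640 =0.68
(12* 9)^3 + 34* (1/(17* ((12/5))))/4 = 30233093/24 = 1259712.21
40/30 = 4/3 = 1.33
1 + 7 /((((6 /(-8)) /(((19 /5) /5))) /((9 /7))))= -203 /25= -8.12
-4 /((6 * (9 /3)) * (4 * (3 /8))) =-4 /27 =-0.15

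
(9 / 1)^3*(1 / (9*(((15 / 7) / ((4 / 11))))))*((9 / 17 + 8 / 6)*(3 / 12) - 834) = -10712583 / 935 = -11457.31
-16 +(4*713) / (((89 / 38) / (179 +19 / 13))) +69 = 254311417 / 1157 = 219802.43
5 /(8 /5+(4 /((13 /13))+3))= 25 /43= 0.58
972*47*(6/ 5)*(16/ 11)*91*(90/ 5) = 7183717632/ 55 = 130613047.85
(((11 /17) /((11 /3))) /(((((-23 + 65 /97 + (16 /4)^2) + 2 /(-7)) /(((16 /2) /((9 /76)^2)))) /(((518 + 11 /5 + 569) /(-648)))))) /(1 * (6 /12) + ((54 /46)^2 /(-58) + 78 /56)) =2293645555402208 /167606583163695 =13.68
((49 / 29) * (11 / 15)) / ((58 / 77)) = 41503 / 25230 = 1.64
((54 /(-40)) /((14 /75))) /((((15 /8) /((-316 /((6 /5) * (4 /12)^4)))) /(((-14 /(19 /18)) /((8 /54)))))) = -139946130 /19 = -7365585.79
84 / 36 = 7 / 3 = 2.33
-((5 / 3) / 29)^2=-25 / 7569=-0.00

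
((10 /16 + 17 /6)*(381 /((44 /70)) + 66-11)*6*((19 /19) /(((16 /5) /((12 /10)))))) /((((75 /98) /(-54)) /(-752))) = 15013415907 /55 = 272971198.31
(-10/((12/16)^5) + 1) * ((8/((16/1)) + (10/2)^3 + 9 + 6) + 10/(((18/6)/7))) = -9827051/1458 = -6740.09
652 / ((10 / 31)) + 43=10321 / 5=2064.20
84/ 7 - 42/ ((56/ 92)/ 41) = -2817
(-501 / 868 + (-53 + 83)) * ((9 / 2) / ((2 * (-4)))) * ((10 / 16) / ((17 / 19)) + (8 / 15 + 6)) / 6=-376776867 / 18887680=-19.95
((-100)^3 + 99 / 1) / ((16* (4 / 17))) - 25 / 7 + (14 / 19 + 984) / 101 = -228333080581 / 859712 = -265592.52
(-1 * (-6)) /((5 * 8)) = 3 /20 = 0.15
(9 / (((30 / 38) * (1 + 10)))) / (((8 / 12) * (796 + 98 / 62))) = 5301 / 2719750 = 0.00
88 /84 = 22 /21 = 1.05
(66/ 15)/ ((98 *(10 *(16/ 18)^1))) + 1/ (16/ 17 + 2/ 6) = 201207/ 254800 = 0.79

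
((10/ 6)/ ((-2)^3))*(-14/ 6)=35/ 72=0.49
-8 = -8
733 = 733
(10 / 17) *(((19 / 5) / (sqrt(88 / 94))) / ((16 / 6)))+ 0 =57 *sqrt(517) / 1496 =0.87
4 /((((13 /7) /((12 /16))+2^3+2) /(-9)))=-378 /131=-2.89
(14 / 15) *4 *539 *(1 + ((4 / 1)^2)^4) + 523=1978176653 / 15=131878443.53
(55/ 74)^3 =166375/ 405224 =0.41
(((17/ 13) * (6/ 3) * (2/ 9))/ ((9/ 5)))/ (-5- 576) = -340/ 611793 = -0.00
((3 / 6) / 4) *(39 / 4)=39 / 32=1.22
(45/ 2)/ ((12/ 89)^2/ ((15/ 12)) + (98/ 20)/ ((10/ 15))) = 1188150/ 388897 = 3.06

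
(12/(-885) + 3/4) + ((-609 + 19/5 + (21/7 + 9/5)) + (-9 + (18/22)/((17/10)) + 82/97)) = -12999451477/21404020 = -607.34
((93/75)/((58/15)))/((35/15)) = 279/2030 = 0.14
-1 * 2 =-2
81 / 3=27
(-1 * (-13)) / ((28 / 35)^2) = 325 / 16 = 20.31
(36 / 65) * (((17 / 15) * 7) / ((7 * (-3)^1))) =-0.21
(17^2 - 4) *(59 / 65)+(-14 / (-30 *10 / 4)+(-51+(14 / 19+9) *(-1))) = 3670583 / 18525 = 198.14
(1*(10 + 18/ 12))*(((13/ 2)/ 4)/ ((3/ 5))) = 1495/ 48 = 31.15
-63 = -63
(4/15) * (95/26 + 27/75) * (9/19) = 15654/30875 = 0.51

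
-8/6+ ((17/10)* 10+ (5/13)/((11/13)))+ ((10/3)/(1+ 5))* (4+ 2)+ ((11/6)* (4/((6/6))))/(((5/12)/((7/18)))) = 13018/495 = 26.30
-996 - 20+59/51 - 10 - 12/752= -9826349/9588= -1024.86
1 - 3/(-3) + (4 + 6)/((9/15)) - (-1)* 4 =68/3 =22.67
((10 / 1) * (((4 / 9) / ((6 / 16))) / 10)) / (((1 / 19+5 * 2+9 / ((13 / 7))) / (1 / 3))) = 247 / 9315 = 0.03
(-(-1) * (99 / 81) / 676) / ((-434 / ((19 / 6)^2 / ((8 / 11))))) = -43681 / 760451328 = -0.00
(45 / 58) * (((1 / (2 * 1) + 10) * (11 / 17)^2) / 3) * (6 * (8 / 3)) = 152460 / 8381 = 18.19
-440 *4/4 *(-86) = 37840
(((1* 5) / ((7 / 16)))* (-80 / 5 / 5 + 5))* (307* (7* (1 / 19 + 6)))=5083920 / 19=267574.74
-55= -55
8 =8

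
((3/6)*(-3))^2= 2.25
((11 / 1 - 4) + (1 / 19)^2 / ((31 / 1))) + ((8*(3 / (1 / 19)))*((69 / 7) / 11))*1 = 358145650 / 861707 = 415.62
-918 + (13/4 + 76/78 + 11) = -140833/156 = -902.78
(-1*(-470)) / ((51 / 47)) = 22090 / 51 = 433.14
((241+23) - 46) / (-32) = -109 / 16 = -6.81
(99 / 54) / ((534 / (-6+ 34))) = 77 / 801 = 0.10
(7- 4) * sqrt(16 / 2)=8.49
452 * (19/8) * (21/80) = 45087/160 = 281.79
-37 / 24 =-1.54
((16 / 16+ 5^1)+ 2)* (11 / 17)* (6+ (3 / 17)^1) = 31.97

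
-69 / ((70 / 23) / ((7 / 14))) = -1587 / 140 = -11.34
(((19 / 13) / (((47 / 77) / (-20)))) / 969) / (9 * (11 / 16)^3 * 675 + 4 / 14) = -44154880 / 1763992020687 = -0.00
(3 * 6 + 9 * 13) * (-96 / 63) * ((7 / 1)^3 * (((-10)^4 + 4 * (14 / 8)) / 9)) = -78454880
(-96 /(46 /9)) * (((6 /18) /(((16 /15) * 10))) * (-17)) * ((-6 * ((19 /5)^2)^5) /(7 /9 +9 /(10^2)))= -43314523.98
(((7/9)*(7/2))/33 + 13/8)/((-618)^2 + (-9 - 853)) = 4057/905403312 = 0.00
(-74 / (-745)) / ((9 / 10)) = 148 / 1341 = 0.11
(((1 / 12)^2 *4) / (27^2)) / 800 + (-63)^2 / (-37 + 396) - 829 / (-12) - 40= 302539082759 / 7537276800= 40.14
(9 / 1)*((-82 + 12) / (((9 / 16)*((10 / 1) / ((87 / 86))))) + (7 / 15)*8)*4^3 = -1096704 / 215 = -5100.95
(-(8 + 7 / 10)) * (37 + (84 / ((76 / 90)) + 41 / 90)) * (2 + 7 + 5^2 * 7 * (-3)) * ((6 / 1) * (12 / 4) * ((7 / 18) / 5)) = 2043886621 / 2375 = 860583.84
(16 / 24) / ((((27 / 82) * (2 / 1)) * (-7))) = -82 / 567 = -0.14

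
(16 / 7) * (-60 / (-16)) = 60 / 7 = 8.57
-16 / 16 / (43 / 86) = -2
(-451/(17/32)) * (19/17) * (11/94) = -1508144/13583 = -111.03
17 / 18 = 0.94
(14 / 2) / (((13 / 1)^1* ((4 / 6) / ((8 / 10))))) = 42 / 65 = 0.65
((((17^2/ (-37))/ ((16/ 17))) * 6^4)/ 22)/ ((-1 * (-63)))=-44217/ 5698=-7.76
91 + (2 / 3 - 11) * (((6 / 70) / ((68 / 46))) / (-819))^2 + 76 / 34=29520303387101 / 316621550700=93.24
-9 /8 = -1.12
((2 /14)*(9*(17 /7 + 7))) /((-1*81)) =-22 /147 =-0.15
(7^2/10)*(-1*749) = -36701/10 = -3670.10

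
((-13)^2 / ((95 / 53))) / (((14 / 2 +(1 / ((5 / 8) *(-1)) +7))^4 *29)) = 1119625 / 8141761136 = 0.00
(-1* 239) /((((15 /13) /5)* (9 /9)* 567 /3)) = -3107 /567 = -5.48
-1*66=-66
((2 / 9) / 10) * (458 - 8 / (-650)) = 49618 / 4875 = 10.18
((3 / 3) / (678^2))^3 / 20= 1 / 1942710819394510080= 0.00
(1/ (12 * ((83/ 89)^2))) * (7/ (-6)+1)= -7921/ 496008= -0.02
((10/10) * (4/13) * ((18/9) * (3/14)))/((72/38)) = 0.07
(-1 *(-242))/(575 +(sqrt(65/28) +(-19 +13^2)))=982520/2943487 - 484 *sqrt(455)/14717435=0.33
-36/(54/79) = -158/3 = -52.67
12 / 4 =3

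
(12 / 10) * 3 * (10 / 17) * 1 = 36 / 17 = 2.12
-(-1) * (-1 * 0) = 0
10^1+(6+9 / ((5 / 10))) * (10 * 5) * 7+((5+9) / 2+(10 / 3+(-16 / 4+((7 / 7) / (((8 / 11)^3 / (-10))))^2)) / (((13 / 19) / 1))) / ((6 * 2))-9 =8483.81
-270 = -270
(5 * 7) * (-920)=-32200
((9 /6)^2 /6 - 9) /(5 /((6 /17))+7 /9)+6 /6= 455 /1076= 0.42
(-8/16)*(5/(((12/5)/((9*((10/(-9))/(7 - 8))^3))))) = -3125/243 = -12.86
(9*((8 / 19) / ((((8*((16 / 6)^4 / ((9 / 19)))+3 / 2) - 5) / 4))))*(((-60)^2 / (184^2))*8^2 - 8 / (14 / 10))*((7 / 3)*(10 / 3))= 1884902400 / 12464054131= 0.15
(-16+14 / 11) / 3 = -54 / 11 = -4.91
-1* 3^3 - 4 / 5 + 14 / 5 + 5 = -20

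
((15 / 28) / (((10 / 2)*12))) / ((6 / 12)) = 1 / 56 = 0.02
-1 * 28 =-28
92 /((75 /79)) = 7268 /75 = 96.91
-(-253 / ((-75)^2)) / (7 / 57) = 0.37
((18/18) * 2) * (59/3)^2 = 6962/9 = 773.56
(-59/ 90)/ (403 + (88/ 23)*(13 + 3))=-1357/ 960930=-0.00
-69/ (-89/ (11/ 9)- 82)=759/ 1703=0.45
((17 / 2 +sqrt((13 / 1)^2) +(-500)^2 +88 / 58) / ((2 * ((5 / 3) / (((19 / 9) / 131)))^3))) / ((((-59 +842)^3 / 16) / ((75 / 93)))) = 2566829852 / 845008222987502811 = 0.00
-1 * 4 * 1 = -4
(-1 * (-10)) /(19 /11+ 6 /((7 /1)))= 770 /199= 3.87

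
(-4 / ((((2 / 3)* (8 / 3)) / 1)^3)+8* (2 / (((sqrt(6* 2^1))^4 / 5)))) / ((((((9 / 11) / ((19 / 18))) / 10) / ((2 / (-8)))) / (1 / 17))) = 1505845 / 50761728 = 0.03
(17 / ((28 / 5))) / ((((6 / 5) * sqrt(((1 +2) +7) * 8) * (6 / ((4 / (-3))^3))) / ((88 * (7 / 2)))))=-3740 * sqrt(5) / 243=-34.42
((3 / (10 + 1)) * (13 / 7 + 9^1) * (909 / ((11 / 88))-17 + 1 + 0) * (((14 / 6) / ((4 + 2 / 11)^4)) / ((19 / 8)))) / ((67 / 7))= 135208304 / 18749347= 7.21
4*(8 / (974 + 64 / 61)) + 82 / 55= 2492278 / 1635645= 1.52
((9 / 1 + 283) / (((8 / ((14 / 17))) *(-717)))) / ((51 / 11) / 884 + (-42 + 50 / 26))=292292 / 279384069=0.00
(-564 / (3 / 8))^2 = 2262016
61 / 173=0.35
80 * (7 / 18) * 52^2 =757120 / 9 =84124.44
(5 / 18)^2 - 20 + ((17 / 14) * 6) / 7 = -18.88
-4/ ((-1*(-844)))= -1/ 211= -0.00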